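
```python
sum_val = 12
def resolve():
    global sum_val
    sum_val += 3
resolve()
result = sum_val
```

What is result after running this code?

Step 1: sum_val = 12 globally.
Step 2: resolve() modifies global sum_val: sum_val += 3 = 15.
Step 3: result = 15

The answer is 15.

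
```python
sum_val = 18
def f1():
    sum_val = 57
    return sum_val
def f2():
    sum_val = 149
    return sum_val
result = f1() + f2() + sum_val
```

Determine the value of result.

Step 1: Each function shadows global sum_val with its own local.
Step 2: f1() returns 57, f2() returns 149.
Step 3: Global sum_val = 18 is unchanged. result = 57 + 149 + 18 = 224

The answer is 224.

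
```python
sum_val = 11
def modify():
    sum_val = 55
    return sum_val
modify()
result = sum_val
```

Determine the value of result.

Step 1: sum_val = 11 globally.
Step 2: modify() creates a LOCAL sum_val = 55 (no global keyword!).
Step 3: The global sum_val is unchanged. result = 11

The answer is 11.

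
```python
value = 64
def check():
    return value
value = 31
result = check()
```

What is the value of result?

Step 1: value is first set to 64, then reassigned to 31.
Step 2: check() is called after the reassignment, so it looks up the current global value = 31.
Step 3: result = 31

The answer is 31.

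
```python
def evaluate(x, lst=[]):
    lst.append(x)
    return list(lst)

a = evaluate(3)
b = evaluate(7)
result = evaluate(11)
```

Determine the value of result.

Step 1: Default list is shared. list() creates copies for return values.
Step 2: Internal list grows: [3] -> [3, 7] -> [3, 7, 11].
Step 3: result = [3, 7, 11]

The answer is [3, 7, 11].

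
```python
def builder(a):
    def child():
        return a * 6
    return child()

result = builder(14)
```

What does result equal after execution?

Step 1: builder(14) binds parameter a = 14.
Step 2: child() accesses a = 14 from enclosing scope.
Step 3: result = 14 * 6 = 84

The answer is 84.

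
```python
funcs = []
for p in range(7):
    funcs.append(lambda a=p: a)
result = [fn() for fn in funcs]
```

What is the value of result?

Step 1: Default arg a=p captures p at each iteration.
Step 2: Each lambda has its own default: 0, 1, ..., 6.
Step 3: result = [0, 1, 2, 3, 4, 5, 6]

The answer is [0, 1, 2, 3, 4, 5, 6].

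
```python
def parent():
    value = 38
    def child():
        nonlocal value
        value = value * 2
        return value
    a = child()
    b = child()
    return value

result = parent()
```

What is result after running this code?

Step 1: value starts at 38.
Step 2: First child(): value = 38 * 2 = 76.
Step 3: Second child(): value = 76 * 2 = 152.
Step 4: result = 152

The answer is 152.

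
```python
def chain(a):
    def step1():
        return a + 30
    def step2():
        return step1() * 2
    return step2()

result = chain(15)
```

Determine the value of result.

Step 1: chain(15) captures a = 15.
Step 2: step2() calls step1() which returns 15 + 30 = 45.
Step 3: step2() returns 45 * 2 = 90

The answer is 90.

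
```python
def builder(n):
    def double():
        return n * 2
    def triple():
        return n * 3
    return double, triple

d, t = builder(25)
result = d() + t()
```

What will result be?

Step 1: Both closures capture the same n = 25.
Step 2: d() = 25 * 2 = 50, t() = 25 * 3 = 75.
Step 3: result = 50 + 75 = 125

The answer is 125.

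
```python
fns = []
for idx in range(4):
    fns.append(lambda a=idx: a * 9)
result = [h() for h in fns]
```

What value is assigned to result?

Step 1: Default arg a=idx captures idx at each iteration.
Step 2: fns[k] has a defaulting to k, returns k * 9.
Step 3: result = [0, 9, 18, 27]

The answer is [0, 9, 18, 27].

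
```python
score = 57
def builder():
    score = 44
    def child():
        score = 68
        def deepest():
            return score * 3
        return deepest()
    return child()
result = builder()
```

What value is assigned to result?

Step 1: deepest() looks up score through LEGB: not local, finds score = 68 in enclosing child().
Step 2: Returns 68 * 3 = 204.
Step 3: result = 204

The answer is 204.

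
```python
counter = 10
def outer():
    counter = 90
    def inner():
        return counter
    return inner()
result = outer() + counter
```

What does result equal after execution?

Step 1: Global counter = 10. outer() shadows with counter = 90.
Step 2: inner() returns enclosing counter = 90. outer() = 90.
Step 3: result = 90 + global counter (10) = 100

The answer is 100.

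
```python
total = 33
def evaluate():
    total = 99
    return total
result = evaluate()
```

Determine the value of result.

Step 1: Global total = 33.
Step 2: evaluate() creates local total = 99, shadowing the global.
Step 3: Returns local total = 99. result = 99

The answer is 99.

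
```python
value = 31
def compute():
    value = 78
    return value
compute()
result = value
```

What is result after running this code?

Step 1: Global value = 31.
Step 2: compute() creates local value = 78 (shadow, not modification).
Step 3: After compute() returns, global value is unchanged. result = 31

The answer is 31.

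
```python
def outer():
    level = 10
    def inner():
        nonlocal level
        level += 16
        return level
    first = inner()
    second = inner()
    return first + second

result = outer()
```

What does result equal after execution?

Step 1: level starts at 10.
Step 2: First call: level = 10 + 16 = 26, returns 26.
Step 3: Second call: level = 26 + 16 = 42, returns 42.
Step 4: result = 26 + 42 = 68

The answer is 68.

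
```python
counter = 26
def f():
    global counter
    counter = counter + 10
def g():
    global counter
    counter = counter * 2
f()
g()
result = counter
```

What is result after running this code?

Step 1: counter = 26.
Step 2: f() adds 10: counter = 26 + 10 = 36.
Step 3: g() doubles: counter = 36 * 2 = 72.
Step 4: result = 72

The answer is 72.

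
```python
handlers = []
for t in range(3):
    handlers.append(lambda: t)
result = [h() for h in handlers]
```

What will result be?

Step 1: All 3 lambdas share the same variable t.
Step 2: After the loop, t = 2.
Step 3: Each call returns 2. result = [2, 2, 2]

The answer is [2, 2, 2].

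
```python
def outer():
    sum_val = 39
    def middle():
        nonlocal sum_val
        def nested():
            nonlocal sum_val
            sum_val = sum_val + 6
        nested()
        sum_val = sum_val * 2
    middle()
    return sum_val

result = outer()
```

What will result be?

Step 1: sum_val = 39.
Step 2: nested() adds 6: sum_val = 39 + 6 = 45.
Step 3: middle() doubles: sum_val = 45 * 2 = 90.
Step 4: result = 90

The answer is 90.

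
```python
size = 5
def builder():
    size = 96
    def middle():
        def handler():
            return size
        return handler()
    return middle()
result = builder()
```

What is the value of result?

Step 1: builder() defines size = 96. middle() and handler() have no local size.
Step 2: handler() checks local (none), enclosing middle() (none), enclosing builder() and finds size = 96.
Step 3: result = 96

The answer is 96.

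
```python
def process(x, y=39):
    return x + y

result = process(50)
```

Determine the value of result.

Step 1: process(50) uses default y = 39.
Step 2: Returns 50 + 39 = 89.
Step 3: result = 89

The answer is 89.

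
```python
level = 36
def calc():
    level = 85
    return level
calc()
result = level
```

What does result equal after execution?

Step 1: Global level = 36.
Step 2: calc() creates local level = 85 (shadow, not modification).
Step 3: After calc() returns, global level is unchanged. result = 36

The answer is 36.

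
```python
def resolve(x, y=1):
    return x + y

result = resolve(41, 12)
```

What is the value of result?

Step 1: resolve(41, 12) overrides default y with 12.
Step 2: Returns 41 + 12 = 53.
Step 3: result = 53

The answer is 53.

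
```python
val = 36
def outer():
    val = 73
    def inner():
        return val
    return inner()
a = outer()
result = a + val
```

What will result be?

Step 1: outer() has local val = 73. inner() reads from enclosing.
Step 2: outer() returns 73. Global val = 36 unchanged.
Step 3: result = 73 + 36 = 109

The answer is 109.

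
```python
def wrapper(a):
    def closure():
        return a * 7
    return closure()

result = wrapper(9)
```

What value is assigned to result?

Step 1: wrapper(9) binds parameter a = 9.
Step 2: closure() accesses a = 9 from enclosing scope.
Step 3: result = 9 * 7 = 63

The answer is 63.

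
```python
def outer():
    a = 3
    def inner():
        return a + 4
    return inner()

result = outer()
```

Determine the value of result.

Step 1: outer() defines a = 3.
Step 2: inner() reads a = 3 from enclosing scope, returns 3 + 4 = 7.
Step 3: result = 7

The answer is 7.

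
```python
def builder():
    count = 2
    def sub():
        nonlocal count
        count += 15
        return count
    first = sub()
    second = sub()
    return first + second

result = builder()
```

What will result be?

Step 1: count starts at 2.
Step 2: First call: count = 2 + 15 = 17, returns 17.
Step 3: Second call: count = 17 + 15 = 32, returns 32.
Step 4: result = 17 + 32 = 49

The answer is 49.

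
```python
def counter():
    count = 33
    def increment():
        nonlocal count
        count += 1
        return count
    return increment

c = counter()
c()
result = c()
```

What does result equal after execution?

Step 1: counter() creates closure with count = 33.
Step 2: Each c() call increments count via nonlocal. After 2 calls: 33 + 2 = 35.
Step 3: result = 35

The answer is 35.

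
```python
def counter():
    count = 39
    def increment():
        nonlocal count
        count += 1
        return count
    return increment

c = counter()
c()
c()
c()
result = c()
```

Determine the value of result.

Step 1: counter() creates closure with count = 39.
Step 2: Each c() call increments count via nonlocal. After 4 calls: 39 + 4 = 43.
Step 3: result = 43

The answer is 43.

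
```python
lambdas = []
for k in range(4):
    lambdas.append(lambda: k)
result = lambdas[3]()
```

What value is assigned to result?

Step 1: The loop creates 4 lambdas, all referencing the same variable k.
Step 2: After the loop, k = 3 (final value).
Step 3: lambdas[3]() looks up k at call time and finds 3. This is the late binding gotcha. result = 3

The answer is 3.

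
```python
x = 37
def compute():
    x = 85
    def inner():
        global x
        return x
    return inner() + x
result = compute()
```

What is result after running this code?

Step 1: Global x = 37. compute() shadows with local x = 85.
Step 2: inner() uses global keyword, so inner() returns global x = 37.
Step 3: compute() returns 37 + 85 = 122

The answer is 122.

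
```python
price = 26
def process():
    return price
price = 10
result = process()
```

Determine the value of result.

Step 1: price is first set to 26, then reassigned to 10.
Step 2: process() is called after the reassignment, so it looks up the current global price = 10.
Step 3: result = 10

The answer is 10.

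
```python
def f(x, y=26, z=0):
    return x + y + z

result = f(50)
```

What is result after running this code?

Step 1: f(50) uses defaults y = 26, z = 0.
Step 2: Returns 50 + 26 + 0 = 76.
Step 3: result = 76

The answer is 76.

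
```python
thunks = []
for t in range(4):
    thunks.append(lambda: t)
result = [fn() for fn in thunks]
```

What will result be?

Step 1: All 4 lambdas share the same variable t.
Step 2: After the loop, t = 3.
Step 3: Each call returns 3. result = [3, 3, 3, 3]

The answer is [3, 3, 3, 3].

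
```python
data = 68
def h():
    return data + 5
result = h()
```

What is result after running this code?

Step 1: data = 68 is defined globally.
Step 2: h() looks up data from global scope = 68, then computes 68 + 5 = 73.
Step 3: result = 73

The answer is 73.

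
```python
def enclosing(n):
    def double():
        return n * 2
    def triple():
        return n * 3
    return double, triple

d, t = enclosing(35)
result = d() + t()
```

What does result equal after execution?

Step 1: Both closures capture the same n = 35.
Step 2: d() = 35 * 2 = 70, t() = 35 * 3 = 105.
Step 3: result = 70 + 105 = 175

The answer is 175.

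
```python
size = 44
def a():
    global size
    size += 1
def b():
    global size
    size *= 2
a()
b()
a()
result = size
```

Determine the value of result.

Step 1: size = 44.
Step 2: a(): size = 44 + 1 = 45.
Step 3: b(): size = 45 * 2 = 90.
Step 4: a(): size = 90 + 1 = 91

The answer is 91.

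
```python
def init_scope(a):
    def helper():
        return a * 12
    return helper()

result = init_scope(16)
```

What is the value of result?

Step 1: init_scope(16) binds parameter a = 16.
Step 2: helper() accesses a = 16 from enclosing scope.
Step 3: result = 16 * 12 = 192

The answer is 192.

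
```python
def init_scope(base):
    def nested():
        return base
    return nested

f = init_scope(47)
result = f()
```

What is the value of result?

Step 1: init_scope(47) creates closure capturing base = 47.
Step 2: f() returns the captured base = 47.
Step 3: result = 47

The answer is 47.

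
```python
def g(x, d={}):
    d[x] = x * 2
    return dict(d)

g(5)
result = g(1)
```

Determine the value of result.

Step 1: Mutable default dict is shared across calls.
Step 2: First call adds 5: 10. Second call adds 1: 2.
Step 3: result = {5: 10, 1: 2}

The answer is {5: 10, 1: 2}.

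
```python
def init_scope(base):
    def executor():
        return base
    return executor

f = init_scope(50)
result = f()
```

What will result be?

Step 1: init_scope(50) creates closure capturing base = 50.
Step 2: f() returns the captured base = 50.
Step 3: result = 50

The answer is 50.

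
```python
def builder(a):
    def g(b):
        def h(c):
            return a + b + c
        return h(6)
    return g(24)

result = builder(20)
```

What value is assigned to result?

Step 1: a = 20, b = 24, c = 6 across three nested scopes.
Step 2: h() accesses all three via LEGB rule.
Step 3: result = 20 + 24 + 6 = 50

The answer is 50.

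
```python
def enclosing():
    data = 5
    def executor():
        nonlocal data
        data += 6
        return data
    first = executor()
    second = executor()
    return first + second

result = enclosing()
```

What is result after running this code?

Step 1: data starts at 5.
Step 2: First call: data = 5 + 6 = 11, returns 11.
Step 3: Second call: data = 11 + 6 = 17, returns 17.
Step 4: result = 11 + 17 = 28

The answer is 28.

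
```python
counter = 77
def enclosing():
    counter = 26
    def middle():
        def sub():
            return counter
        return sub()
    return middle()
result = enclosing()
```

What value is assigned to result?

Step 1: enclosing() defines counter = 26. middle() and sub() have no local counter.
Step 2: sub() checks local (none), enclosing middle() (none), enclosing enclosing() and finds counter = 26.
Step 3: result = 26

The answer is 26.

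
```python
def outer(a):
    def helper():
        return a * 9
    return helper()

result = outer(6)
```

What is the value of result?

Step 1: outer(6) binds parameter a = 6.
Step 2: helper() accesses a = 6 from enclosing scope.
Step 3: result = 6 * 9 = 54

The answer is 54.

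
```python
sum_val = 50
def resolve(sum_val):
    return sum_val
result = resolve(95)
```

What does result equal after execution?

Step 1: Global sum_val = 50.
Step 2: resolve(95) takes parameter sum_val = 95, which shadows the global.
Step 3: result = 95

The answer is 95.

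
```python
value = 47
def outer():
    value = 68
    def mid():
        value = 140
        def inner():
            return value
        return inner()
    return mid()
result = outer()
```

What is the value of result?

Step 1: Three levels of shadowing: global 47, outer 68, mid 140.
Step 2: inner() finds value = 140 in enclosing mid() scope.
Step 3: result = 140

The answer is 140.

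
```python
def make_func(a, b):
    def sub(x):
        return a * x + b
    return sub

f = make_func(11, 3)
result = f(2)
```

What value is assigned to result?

Step 1: make_func(11, 3) captures a = 11, b = 3.
Step 2: f(2) computes 11 * 2 + 3 = 25.
Step 3: result = 25

The answer is 25.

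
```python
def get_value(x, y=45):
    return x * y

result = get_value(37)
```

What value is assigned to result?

Step 1: get_value(37) uses default y = 45.
Step 2: Returns 37 * 45 = 1665.
Step 3: result = 1665

The answer is 1665.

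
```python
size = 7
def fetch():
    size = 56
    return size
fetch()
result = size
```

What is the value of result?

Step 1: size = 7 globally.
Step 2: fetch() creates a LOCAL size = 56 (no global keyword!).
Step 3: The global size is unchanged. result = 7

The answer is 7.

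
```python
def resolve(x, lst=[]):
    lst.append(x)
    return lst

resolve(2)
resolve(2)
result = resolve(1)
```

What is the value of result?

Step 1: Mutable default argument gotcha! The list [] is created once.
Step 2: Each call appends to the SAME list: [2], [2, 2], [2, 2, 1].
Step 3: result = [2, 2, 1]

The answer is [2, 2, 1].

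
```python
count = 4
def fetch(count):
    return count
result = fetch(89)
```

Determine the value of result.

Step 1: Global count = 4.
Step 2: fetch(89) takes parameter count = 89, which shadows the global.
Step 3: result = 89

The answer is 89.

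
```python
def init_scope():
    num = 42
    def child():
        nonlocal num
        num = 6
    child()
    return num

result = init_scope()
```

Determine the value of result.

Step 1: init_scope() sets num = 42.
Step 2: child() uses nonlocal to reassign num = 6.
Step 3: result = 6

The answer is 6.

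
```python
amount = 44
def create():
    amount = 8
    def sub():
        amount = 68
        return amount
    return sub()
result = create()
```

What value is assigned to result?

Step 1: Three scopes define amount: global (44), create (8), sub (68).
Step 2: sub() has its own local amount = 68, which shadows both enclosing and global.
Step 3: result = 68 (local wins in LEGB)

The answer is 68.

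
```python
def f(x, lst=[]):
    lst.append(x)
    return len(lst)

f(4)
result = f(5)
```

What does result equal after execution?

Step 1: Mutable default list persists between calls.
Step 2: First call: lst = [4], len = 1. Second call: lst = [4, 5], len = 2.
Step 3: result = 2

The answer is 2.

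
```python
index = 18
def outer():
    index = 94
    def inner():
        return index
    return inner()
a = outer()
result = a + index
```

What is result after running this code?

Step 1: outer() has local index = 94. inner() reads from enclosing.
Step 2: outer() returns 94. Global index = 18 unchanged.
Step 3: result = 94 + 18 = 112

The answer is 112.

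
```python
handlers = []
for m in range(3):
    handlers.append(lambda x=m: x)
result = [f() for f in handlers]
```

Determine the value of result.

Step 1: Default arg x=m captures m at each iteration.
Step 2: Each lambda has its own default: 0, 1, ..., 2.
Step 3: result = [0, 1, 2]

The answer is [0, 1, 2].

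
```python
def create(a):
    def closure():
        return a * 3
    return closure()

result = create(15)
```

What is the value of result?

Step 1: create(15) binds parameter a = 15.
Step 2: closure() accesses a = 15 from enclosing scope.
Step 3: result = 15 * 3 = 45

The answer is 45.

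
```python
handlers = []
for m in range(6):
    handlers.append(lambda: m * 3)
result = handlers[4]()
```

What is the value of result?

Step 1: All lambdas reference the same variable m (late binding).
Step 2: After the loop, m = 5. Every lambda returns m * 3.
Step 3: handlers[4]() = 5 * 3 = 15

The answer is 15.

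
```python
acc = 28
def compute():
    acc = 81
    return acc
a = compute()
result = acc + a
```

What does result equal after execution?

Step 1: Global acc = 28. compute() returns local acc = 81.
Step 2: a = 81. Global acc still = 28.
Step 3: result = 28 + 81 = 109

The answer is 109.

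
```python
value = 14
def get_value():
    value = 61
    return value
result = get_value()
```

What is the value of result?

Step 1: Global value = 14.
Step 2: get_value() creates local value = 61, shadowing the global.
Step 3: Returns local value = 61. result = 61

The answer is 61.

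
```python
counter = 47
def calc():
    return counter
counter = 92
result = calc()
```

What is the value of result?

Step 1: counter is first set to 47, then reassigned to 92.
Step 2: calc() is called after the reassignment, so it looks up the current global counter = 92.
Step 3: result = 92

The answer is 92.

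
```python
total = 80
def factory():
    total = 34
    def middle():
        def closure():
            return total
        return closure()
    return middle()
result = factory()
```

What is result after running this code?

Step 1: factory() defines total = 34. middle() and closure() have no local total.
Step 2: closure() checks local (none), enclosing middle() (none), enclosing factory() and finds total = 34.
Step 3: result = 34

The answer is 34.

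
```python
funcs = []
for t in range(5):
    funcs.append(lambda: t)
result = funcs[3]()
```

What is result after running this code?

Step 1: The loop creates 5 lambdas, all referencing the same variable t.
Step 2: After the loop, t = 4 (final value).
Step 3: funcs[3]() looks up t at call time and finds 4. This is the late binding gotcha. result = 4

The answer is 4.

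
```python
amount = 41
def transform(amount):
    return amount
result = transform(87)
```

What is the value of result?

Step 1: Global amount = 41.
Step 2: transform(87) takes parameter amount = 87, which shadows the global.
Step 3: result = 87

The answer is 87.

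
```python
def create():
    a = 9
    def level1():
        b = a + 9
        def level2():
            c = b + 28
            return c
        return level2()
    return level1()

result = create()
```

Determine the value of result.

Step 1: a = 9. b = a + 9 = 18.
Step 2: c = b + 28 = 18 + 28 = 46.
Step 3: result = 46

The answer is 46.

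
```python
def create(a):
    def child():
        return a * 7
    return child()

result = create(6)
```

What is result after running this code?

Step 1: create(6) binds parameter a = 6.
Step 2: child() accesses a = 6 from enclosing scope.
Step 3: result = 6 * 7 = 42

The answer is 42.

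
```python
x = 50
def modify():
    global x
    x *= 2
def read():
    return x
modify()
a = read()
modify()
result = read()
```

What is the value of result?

Step 1: x = 50.
Step 2: First modify(): x = 50 * 2 = 100.
Step 3: Second modify(): x = 100 * 2 = 200.
Step 4: read() returns 200

The answer is 200.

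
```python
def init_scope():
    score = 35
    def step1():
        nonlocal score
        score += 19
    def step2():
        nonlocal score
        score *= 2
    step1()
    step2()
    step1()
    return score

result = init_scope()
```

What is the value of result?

Step 1: score = 35.
Step 2: step1(): score = 35 + 19 = 54.
Step 3: step2(): score = 54 * 2 = 108.
Step 4: step1(): score = 108 + 19 = 127. result = 127

The answer is 127.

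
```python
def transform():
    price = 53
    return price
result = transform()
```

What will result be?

Step 1: transform() defines price = 53 in its local scope.
Step 2: return price finds the local variable price = 53.
Step 3: result = 53

The answer is 53.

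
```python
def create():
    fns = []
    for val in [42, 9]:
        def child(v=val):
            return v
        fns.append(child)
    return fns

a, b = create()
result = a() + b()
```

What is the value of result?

Step 1: Default argument v=val captures val at each iteration.
Step 2: a() returns 42 (captured at first iteration), b() returns 9 (captured at second).
Step 3: result = 42 + 9 = 51

The answer is 51.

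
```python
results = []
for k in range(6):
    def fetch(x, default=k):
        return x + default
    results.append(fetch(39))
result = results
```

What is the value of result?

Step 1: Default argument default=k is evaluated at function definition time.
Step 2: Each iteration creates fetch with default = current k value.
Step 3: fetch(39) returns 39 + default. results = [39, 40, 41, 42, 43, 44]

The answer is [39, 40, 41, 42, 43, 44].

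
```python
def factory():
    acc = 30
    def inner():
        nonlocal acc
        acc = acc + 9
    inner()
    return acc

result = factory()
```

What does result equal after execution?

Step 1: factory() sets acc = 30.
Step 2: inner() uses nonlocal to modify acc in factory's scope: acc = 30 + 9 = 39.
Step 3: factory() returns the modified acc = 39

The answer is 39.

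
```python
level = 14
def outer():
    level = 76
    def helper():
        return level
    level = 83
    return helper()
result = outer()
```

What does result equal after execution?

Step 1: outer() sets level = 76, then later level = 83.
Step 2: helper() is called after level is reassigned to 83. Closures capture variables by reference, not by value.
Step 3: result = 83

The answer is 83.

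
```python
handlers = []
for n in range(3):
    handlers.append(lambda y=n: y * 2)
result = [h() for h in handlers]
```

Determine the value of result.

Step 1: Default arg y=n captures n at each iteration.
Step 2: handlers[k] has y defaulting to k, returns k * 2.
Step 3: result = [0, 2, 4]

The answer is [0, 2, 4].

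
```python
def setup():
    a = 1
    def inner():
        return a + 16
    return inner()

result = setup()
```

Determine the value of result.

Step 1: setup() defines a = 1.
Step 2: inner() reads a = 1 from enclosing scope, returns 1 + 16 = 17.
Step 3: result = 17

The answer is 17.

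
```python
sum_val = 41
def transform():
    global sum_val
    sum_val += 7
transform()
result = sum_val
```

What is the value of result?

Step 1: sum_val = 41 globally.
Step 2: transform() modifies global sum_val: sum_val += 7 = 48.
Step 3: result = 48

The answer is 48.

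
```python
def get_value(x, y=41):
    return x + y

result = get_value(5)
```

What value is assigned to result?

Step 1: get_value(5) uses default y = 41.
Step 2: Returns 5 + 41 = 46.
Step 3: result = 46

The answer is 46.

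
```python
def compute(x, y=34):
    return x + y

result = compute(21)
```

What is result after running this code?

Step 1: compute(21) uses default y = 34.
Step 2: Returns 21 + 34 = 55.
Step 3: result = 55

The answer is 55.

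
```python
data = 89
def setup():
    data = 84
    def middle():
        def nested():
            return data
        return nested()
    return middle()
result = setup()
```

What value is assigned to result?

Step 1: setup() defines data = 84. middle() and nested() have no local data.
Step 2: nested() checks local (none), enclosing middle() (none), enclosing setup() and finds data = 84.
Step 3: result = 84

The answer is 84.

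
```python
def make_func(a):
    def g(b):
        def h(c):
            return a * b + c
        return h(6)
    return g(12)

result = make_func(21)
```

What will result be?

Step 1: a = 21, b = 12, c = 6.
Step 2: h() computes a * b + c = 21 * 12 + 6 = 258.
Step 3: result = 258

The answer is 258.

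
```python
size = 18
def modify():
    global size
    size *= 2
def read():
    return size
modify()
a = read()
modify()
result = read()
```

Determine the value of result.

Step 1: size = 18.
Step 2: First modify(): size = 18 * 2 = 36.
Step 3: Second modify(): size = 36 * 2 = 72.
Step 4: read() returns 72

The answer is 72.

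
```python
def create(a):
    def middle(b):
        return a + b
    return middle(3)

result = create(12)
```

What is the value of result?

Step 1: create(12) passes a = 12.
Step 2: middle(3) has b = 3, reads a = 12 from enclosing.
Step 3: result = 12 + 3 = 15

The answer is 15.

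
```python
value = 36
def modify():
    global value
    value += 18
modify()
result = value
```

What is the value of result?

Step 1: value = 36 globally.
Step 2: modify() modifies global value: value += 18 = 54.
Step 3: result = 54

The answer is 54.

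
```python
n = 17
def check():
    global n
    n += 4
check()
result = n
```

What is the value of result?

Step 1: n = 17 globally.
Step 2: check() modifies global n: n += 4 = 21.
Step 3: result = 21

The answer is 21.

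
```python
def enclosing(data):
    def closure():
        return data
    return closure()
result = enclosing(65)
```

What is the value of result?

Step 1: enclosing(65) binds parameter data = 65.
Step 2: closure() looks up data in enclosing scope and finds the parameter data = 65.
Step 3: result = 65

The answer is 65.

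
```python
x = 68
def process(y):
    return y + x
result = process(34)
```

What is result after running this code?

Step 1: x = 68 is defined globally.
Step 2: process(34) uses parameter y = 34 and looks up x from global scope = 68.
Step 3: result = 34 + 68 = 102

The answer is 102.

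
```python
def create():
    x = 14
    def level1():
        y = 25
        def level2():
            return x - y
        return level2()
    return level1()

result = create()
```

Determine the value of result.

Step 1: x = 14 in create. y = 25 in level1.
Step 2: level2() reads x = 14 and y = 25 from enclosing scopes.
Step 3: result = 14 - 25 = -11

The answer is -11.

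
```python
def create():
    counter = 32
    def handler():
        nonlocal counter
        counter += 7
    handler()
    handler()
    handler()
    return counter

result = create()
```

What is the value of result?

Step 1: counter starts at 32.
Step 2: handler() is called 3 times, each adding 7.
Step 3: counter = 32 + 7 * 3 = 53

The answer is 53.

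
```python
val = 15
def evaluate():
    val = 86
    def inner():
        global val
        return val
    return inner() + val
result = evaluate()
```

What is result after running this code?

Step 1: Global val = 15. evaluate() shadows with local val = 86.
Step 2: inner() uses global keyword, so inner() returns global val = 15.
Step 3: evaluate() returns 15 + 86 = 101

The answer is 101.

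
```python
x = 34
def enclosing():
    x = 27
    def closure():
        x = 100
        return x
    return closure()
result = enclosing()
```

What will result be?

Step 1: Three scopes define x: global (34), enclosing (27), closure (100).
Step 2: closure() has its own local x = 100, which shadows both enclosing and global.
Step 3: result = 100 (local wins in LEGB)

The answer is 100.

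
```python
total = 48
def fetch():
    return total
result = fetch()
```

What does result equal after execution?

Step 1: total = 48 is defined in the global scope.
Step 2: fetch() looks up total. No local total exists, so Python checks the global scope via LEGB rule and finds total = 48.
Step 3: result = 48

The answer is 48.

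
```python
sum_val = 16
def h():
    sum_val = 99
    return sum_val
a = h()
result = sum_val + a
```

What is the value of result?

Step 1: Global sum_val = 16. h() returns local sum_val = 99.
Step 2: a = 99. Global sum_val still = 16.
Step 3: result = 16 + 99 = 115

The answer is 115.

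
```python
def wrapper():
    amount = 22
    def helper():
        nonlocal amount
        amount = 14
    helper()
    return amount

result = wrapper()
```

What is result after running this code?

Step 1: wrapper() sets amount = 22.
Step 2: helper() uses nonlocal to reassign amount = 14.
Step 3: result = 14

The answer is 14.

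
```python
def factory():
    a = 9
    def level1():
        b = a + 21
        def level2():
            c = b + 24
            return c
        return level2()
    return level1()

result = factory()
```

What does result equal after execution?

Step 1: a = 9. b = a + 21 = 30.
Step 2: c = b + 24 = 30 + 24 = 54.
Step 3: result = 54

The answer is 54.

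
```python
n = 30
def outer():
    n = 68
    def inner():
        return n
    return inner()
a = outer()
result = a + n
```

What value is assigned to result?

Step 1: outer() has local n = 68. inner() reads from enclosing.
Step 2: outer() returns 68. Global n = 30 unchanged.
Step 3: result = 68 + 30 = 98

The answer is 98.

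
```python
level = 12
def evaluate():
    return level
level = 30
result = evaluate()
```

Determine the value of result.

Step 1: level is first set to 12, then reassigned to 30.
Step 2: evaluate() is called after the reassignment, so it looks up the current global level = 30.
Step 3: result = 30

The answer is 30.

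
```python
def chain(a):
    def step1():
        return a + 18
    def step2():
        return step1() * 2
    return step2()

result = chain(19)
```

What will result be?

Step 1: chain(19) captures a = 19.
Step 2: step2() calls step1() which returns 19 + 18 = 37.
Step 3: step2() returns 37 * 2 = 74

The answer is 74.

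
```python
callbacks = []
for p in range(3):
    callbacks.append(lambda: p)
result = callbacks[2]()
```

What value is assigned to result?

Step 1: The loop creates 3 lambdas, all referencing the same variable p.
Step 2: After the loop, p = 2 (final value).
Step 3: callbacks[2]() looks up p at call time and finds 2. This is the late binding gotcha. result = 2

The answer is 2.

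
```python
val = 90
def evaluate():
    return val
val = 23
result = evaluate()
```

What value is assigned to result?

Step 1: val is first set to 90, then reassigned to 23.
Step 2: evaluate() is called after the reassignment, so it looks up the current global val = 23.
Step 3: result = 23

The answer is 23.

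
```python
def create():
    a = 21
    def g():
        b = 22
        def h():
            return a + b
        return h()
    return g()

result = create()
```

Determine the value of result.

Step 1: create() defines a = 21. g() defines b = 22.
Step 2: h() accesses both from enclosing scopes: a = 21, b = 22.
Step 3: result = 21 + 22 = 43

The answer is 43.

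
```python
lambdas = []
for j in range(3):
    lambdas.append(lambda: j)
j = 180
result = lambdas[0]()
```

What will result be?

Step 1: Lambdas capture the variable j by reference, not by value.
Step 2: After the loop, j is reassigned to 180.
Step 3: lambdas[0]() looks up the current j = 180. result = 180

The answer is 180.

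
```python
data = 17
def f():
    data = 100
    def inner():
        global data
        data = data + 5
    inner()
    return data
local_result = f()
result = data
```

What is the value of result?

Step 1: Global data = 17. f() creates local data = 100.
Step 2: inner() declares global data and adds 5: global data = 17 + 5 = 22.
Step 3: f() returns its local data = 100 (unaffected by inner).
Step 4: result = global data = 22

The answer is 22.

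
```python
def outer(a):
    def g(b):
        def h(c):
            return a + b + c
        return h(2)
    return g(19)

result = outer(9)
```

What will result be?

Step 1: a = 9, b = 19, c = 2 across three nested scopes.
Step 2: h() accesses all three via LEGB rule.
Step 3: result = 9 + 19 + 2 = 30

The answer is 30.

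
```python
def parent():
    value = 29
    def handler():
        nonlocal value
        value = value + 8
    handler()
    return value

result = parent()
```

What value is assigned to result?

Step 1: parent() sets value = 29.
Step 2: handler() uses nonlocal to modify value in parent's scope: value = 29 + 8 = 37.
Step 3: parent() returns the modified value = 37

The answer is 37.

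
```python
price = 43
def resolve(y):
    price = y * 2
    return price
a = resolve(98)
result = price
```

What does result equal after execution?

Step 1: Global price = 43.
Step 2: resolve(98) creates local price = 98 * 2 = 196.
Step 3: Global price unchanged because no global keyword. result = 43

The answer is 43.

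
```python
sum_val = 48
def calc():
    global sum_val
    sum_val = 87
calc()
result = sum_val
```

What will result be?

Step 1: sum_val = 48 globally.
Step 2: calc() declares global sum_val and sets it to 87.
Step 3: After calc(), global sum_val = 87. result = 87

The answer is 87.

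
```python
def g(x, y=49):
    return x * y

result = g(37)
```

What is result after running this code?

Step 1: g(37) uses default y = 49.
Step 2: Returns 37 * 49 = 1813.
Step 3: result = 1813

The answer is 1813.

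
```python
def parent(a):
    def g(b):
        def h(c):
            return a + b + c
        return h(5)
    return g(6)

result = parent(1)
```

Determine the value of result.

Step 1: a = 1, b = 6, c = 5 across three nested scopes.
Step 2: h() accesses all three via LEGB rule.
Step 3: result = 1 + 6 + 5 = 12

The answer is 12.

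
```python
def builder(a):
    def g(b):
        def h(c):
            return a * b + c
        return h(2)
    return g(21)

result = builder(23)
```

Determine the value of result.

Step 1: a = 23, b = 21, c = 2.
Step 2: h() computes a * b + c = 23 * 21 + 2 = 485.
Step 3: result = 485

The answer is 485.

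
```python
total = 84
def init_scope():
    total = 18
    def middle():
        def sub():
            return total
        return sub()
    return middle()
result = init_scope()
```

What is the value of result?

Step 1: init_scope() defines total = 18. middle() and sub() have no local total.
Step 2: sub() checks local (none), enclosing middle() (none), enclosing init_scope() and finds total = 18.
Step 3: result = 18

The answer is 18.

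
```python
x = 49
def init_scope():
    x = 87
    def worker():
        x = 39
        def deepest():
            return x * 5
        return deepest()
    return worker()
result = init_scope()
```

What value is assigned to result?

Step 1: deepest() looks up x through LEGB: not local, finds x = 39 in enclosing worker().
Step 2: Returns 39 * 5 = 195.
Step 3: result = 195

The answer is 195.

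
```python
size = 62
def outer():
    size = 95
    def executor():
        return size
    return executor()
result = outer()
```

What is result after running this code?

Step 1: size = 62 globally, but outer() defines size = 95 locally.
Step 2: executor() looks up size. Not in local scope, so checks enclosing scope (outer) and finds size = 95.
Step 3: result = 95

The answer is 95.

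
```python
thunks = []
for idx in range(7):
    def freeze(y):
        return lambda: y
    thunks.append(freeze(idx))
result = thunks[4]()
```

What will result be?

Step 1: freeze(idx) creates a new scope capturing y = idx at call time.
Step 2: thunks[4] = freeze(4), so its lambda captures y = 4.
Step 3: result = 4 (closure factory fixes late binding)

The answer is 4.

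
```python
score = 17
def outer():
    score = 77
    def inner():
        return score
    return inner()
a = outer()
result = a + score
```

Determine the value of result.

Step 1: outer() has local score = 77. inner() reads from enclosing.
Step 2: outer() returns 77. Global score = 17 unchanged.
Step 3: result = 77 + 17 = 94

The answer is 94.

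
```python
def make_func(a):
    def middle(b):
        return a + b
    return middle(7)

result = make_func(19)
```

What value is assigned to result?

Step 1: make_func(19) passes a = 19.
Step 2: middle(7) has b = 7, reads a = 19 from enclosing.
Step 3: result = 19 + 7 = 26

The answer is 26.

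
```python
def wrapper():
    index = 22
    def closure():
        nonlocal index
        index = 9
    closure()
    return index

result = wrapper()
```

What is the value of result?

Step 1: wrapper() sets index = 22.
Step 2: closure() uses nonlocal to reassign index = 9.
Step 3: result = 9

The answer is 9.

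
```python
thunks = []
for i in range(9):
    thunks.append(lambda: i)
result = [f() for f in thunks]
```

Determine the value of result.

Step 1: All 9 lambdas share the same variable i.
Step 2: After the loop, i = 8.
Step 3: Each call returns 8. result = [8, 8, 8, 8, 8, 8, 8, 8, 8]

The answer is [8, 8, 8, 8, 8, 8, 8, 8, 8].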